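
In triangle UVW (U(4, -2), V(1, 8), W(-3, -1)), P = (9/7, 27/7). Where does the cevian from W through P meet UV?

Barycentric coordinates of P with respect to UVW: (2/7, 4/7, 1/7).
On side UV the W-coordinate is zero; dropping P's W-weight 1/7 and renormalizing the remaining 2/7 : 4/7 gives weights 1/3, 2/3 on U, V.
Q = (1/3)·(4, -2) + (2/3)·(1, 8) = (2, 14/3).

(2, 14/3)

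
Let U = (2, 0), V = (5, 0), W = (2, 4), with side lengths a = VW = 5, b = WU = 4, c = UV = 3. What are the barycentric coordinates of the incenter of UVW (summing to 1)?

The incenter has barycentric coordinates proportional to the opposite side lengths: (5 : 4 : 3).
Normalizing by 5+4+3 = 12 gives (5/12, 1/3, 1/4).

(5/12, 1/3, 1/4)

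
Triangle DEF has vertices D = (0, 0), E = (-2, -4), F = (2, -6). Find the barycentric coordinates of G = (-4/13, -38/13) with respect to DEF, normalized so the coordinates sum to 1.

Signed area of the reference triangle: [DEF] = ½·(0·(-4−(-6)) + (-2)·(-6−0) + 2·(0−(-4))) = ½·(0 + 12 + 8) = 10.
[GEF] = ½·((-4/13)·(-4−(-6)) + (-2)·(-6−(-38/13)) + 2·(-38/13−(-4))) = ½·(-8/13 + 80/13 + 28/13) = 50/13, so the D-coordinate is (50/13)/10 = 5/13.
[DGF] = ½·(0·(-38/13−(-6)) + (-4/13)·(-6−0) + 2·(0−(-38/13))) = ½·(0 + 24/13 + 76/13) = 50/13, so the E-coordinate is 5/13.
[DEG] = ½·(0·(-4−(-38/13)) + (-2)·(-38/13−0) + (-4/13)·(0−(-4))) = ½·(0 + 76/13 − 16/13) = 30/13, so the F-coordinate is 3/13.

(5/13, 5/13, 3/13)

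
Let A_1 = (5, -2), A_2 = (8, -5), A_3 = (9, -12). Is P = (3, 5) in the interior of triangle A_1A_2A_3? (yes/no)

no

Barycentric coordinates of P: (25/18, 4/9, -5/6).
The three coordinates are positive, positive, negative; a point is interior exactly when all three are positive.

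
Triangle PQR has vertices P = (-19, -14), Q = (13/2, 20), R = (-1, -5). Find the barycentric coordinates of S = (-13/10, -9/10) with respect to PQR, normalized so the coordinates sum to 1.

Signed area of the reference triangle: [PQR] = ½·((-19)·(20−(-5)) + (13/2)·(-5−(-14)) + (-1)·(-14−20)) = ½·(-475 + 117/2 + 34) = -765/4.
[SQR] = ½·((-13/10)·(20−(-5)) + (13/2)·(-5−(-9/10)) + (-1)·(-9/10−20)) = ½·(-65/2 − 533/20 + 209/10) = -153/8, so the P-coordinate is (-153/8)/(-765/4) = 1/10.
[PSR] = ½·((-19)·(-9/10−(-5)) + (-13/10)·(-5−(-14)) + (-1)·(-14−(-9/10))) = ½·(-779/10 − 117/10 + 131/10) = -153/4, so the Q-coordinate is 1/5.
[PQS] = ½·((-19)·(20−(-9/10)) + (13/2)·(-9/10−(-14)) + (-13/10)·(-14−20)) = ½·(-3971/10 + 1703/20 + 221/5) = -1071/8, so the R-coordinate is 7/10.
Check: 1/10 + 1/5 + 7/10 = 1.

(1/10, 1/5, 7/10)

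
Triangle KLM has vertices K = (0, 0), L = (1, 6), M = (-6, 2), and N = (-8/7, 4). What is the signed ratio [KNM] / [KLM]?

4/7

[KLM] = ½·(0·(6−2) + 1·(2−0) + (-6)·(0−6)) = ½·(0 + 2 + 36) = 19.
[KNM] = ½·(0·(4−2) + (-8/7)·(2−0) + (-6)·(0−4)) = ½·(0 − 16/7 + 24) = 76/7, so the ratio is (76/7)/19 = 4/7.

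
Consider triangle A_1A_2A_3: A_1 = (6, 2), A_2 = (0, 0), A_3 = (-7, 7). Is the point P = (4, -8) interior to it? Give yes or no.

Barycentric coordinates of P: (-1/2, 5/2, -1).
The three coordinates are negative, positive, negative; a point is interior exactly when all three are positive.

no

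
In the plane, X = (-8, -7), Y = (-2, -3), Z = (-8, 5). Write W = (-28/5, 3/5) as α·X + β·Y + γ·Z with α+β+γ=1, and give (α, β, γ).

(1/10, 2/5, 1/2)

Signed area of the reference triangle: [XYZ] = ½·((-8)·(-3−5) + (-2)·(5−(-7)) + (-8)·(-7−(-3))) = ½·(64 − 24 + 32) = 36.
[WYZ] = ½·((-28/5)·(-3−5) + (-2)·(5−(3/5)) + (-8)·(3/5−(-3))) = ½·(224/5 − 44/5 − 144/5) = 18/5, so the X-coordinate is (18/5)/36 = 1/10.
[XWZ] = ½·((-8)·(3/5−5) + (-28/5)·(5−(-7)) + (-8)·(-7−(3/5))) = ½·(176/5 − 336/5 + 304/5) = 72/5, so the Y-coordinate is 2/5.
[XYW] = ½·((-8)·(-3−(3/5)) + (-2)·(3/5−(-7)) + (-28/5)·(-7−(-3))) = ½·(144/5 − 76/5 + 112/5) = 18, so the Z-coordinate is 1/2.
Check: 1/10 + 2/5 + 1/2 = 1.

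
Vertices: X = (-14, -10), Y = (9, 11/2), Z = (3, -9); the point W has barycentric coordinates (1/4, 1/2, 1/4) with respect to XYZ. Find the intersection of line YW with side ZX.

(-11/2, -19/2)

Line YW meets ZX where the Y-coordinate vanishes; zeroing W's Y-weight and renormalizing leaves Z, X-weights 1/4 : 1/4 → (1/2, 1/2).
So V = (1/2)·Z + (1/2)·X = (-11/2, -19/2).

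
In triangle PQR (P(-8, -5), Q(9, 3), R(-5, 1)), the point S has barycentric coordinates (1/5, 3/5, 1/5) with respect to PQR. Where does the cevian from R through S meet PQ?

(19/4, 1)

Line RS meets PQ where the R-coordinate vanishes; zeroing S's R-weight and renormalizing leaves P, Q-weights 1/5 : 3/5 → (1/4, 3/4).
So T = (1/4)·P + (3/4)·Q = (19/4, 1).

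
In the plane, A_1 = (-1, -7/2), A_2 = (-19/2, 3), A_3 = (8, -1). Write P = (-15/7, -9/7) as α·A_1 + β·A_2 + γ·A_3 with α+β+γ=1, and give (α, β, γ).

Signed area of the reference triangle: [A_1A_2A_3] = ½·((-1)·(3−(-1)) + (-19/2)·(-1−(-7/2)) + 8·(-7/2−3)) = ½·(-4 − 95/4 − 52) = -319/8.
[PA_2A_3] = ½·((-15/7)·(3−(-1)) + (-19/2)·(-1−(-9/7)) + 8·(-9/7−3)) = ½·(-60/7 − 19/7 − 240/7) = -319/14, so the A_1-coordinate is (-319/14)/(-319/8) = 4/7.
[A_1PA_3] = ½·((-1)·(-9/7−(-1)) + (-15/7)·(-1−(-7/2)) + 8·(-7/2−(-9/7))) = ½·(2/7 − 75/14 − 124/7) = -319/28, so the A_2-coordinate is 2/7.
[A_1A_2P] = ½·((-1)·(3−(-9/7)) + (-19/2)·(-9/7−(-7/2)) + (-15/7)·(-7/2−3)) = ½·(-30/7 − 589/28 + 195/14) = -319/56, so the A_3-coordinate is 1/7.
Check: 4/7 + 2/7 + 1/7 = 1.

(4/7, 2/7, 1/7)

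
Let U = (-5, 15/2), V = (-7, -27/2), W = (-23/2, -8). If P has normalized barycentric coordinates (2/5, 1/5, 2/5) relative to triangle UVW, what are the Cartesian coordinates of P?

(-8, -29/10)

P = (2/5)·U + (1/5)·V + (2/5)·W.
x-coordinate: (2/5)·(-5) + (1/5)·(-7) + (2/5)·(-23/2) = -8.
y-coordinate: (2/5)·(15/2) + (1/5)·(-27/2) + (2/5)·(-8) = -29/10.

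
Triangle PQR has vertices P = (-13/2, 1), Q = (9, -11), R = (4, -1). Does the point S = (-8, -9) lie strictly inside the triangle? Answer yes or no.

no

Barycentric coordinates of S: (32/19, 108/95, -173/95).
The three coordinates are positive, positive, negative; a point is interior exactly when all three are positive.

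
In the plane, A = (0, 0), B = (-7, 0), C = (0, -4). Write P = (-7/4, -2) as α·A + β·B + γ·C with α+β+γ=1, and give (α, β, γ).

Signed area of the reference triangle: [ABC] = ½·(0·(0−(-4)) + (-7)·(-4−0) + 0·(0−0)) = ½·(0 + 28 + 0) = 14.
[PBC] = ½·((-7/4)·(0−(-4)) + (-7)·(-4−(-2)) + 0·(-2−0)) = ½·(-7 + 14 + 0) = 7/2, so the A-coordinate is (7/2)/14 = 1/4.
[APC] = ½·(0·(-2−(-4)) + (-7/4)·(-4−0) + 0·(0−(-2))) = ½·(0 + 7 + 0) = 7/2, so the B-coordinate is 1/4.
[ABP] = ½·(0·(0−(-2)) + (-7)·(-2−0) + (-7/4)·(0−0)) = ½·(0 + 14 + 0) = 7, so the C-coordinate is 1/2.
Check: 1/4 + 1/4 + 1/2 = 1.

(1/4, 1/4, 1/2)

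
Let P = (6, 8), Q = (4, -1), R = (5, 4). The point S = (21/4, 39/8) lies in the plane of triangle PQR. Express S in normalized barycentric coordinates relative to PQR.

(3/8, 1/8, 1/2)

Signed area of the reference triangle: [PQR] = ½·(6·(-1−4) + 4·(4−8) + 5·(8−(-1))) = ½·(-30 − 16 + 45) = -1/2.
[SQR] = ½·((21/4)·(-1−4) + 4·(4−(39/8)) + 5·(39/8−(-1))) = ½·(-105/4 − 7/2 + 235/8) = -3/16, so the P-coordinate is (-3/16)/(-1/2) = 3/8.
[PSR] = ½·(6·(39/8−4) + (21/4)·(4−8) + 5·(8−(39/8))) = ½·(21/4 − 21 + 125/8) = -1/16, so the Q-coordinate is 1/8.
[PQS] = ½·(6·(-1−(39/8)) + 4·(39/8−8) + (21/4)·(8−(-1))) = ½·(-141/4 − 25/2 + 189/4) = -1/4, so the R-coordinate is 1/2.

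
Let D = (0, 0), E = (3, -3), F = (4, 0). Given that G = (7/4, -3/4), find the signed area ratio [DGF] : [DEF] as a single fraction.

1/4

[DEF] = ½·(0·(-3−0) + 3·(0−0) + 4·(0−(-3))) = ½·(0 + 0 + 12) = 6.
[DGF] = ½·(0·(-3/4−0) + (7/4)·(0−0) + 4·(0−(-3/4))) = ½·(0 + 0 + 3) = 3/2, so the ratio is (3/2)/6 = 1/4.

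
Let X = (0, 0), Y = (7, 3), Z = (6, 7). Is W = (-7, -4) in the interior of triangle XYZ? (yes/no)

Barycentric coordinates of W: (63/31, -25/31, -7/31).
The three coordinates are positive, negative, negative; a point is interior exactly when all three are positive.

no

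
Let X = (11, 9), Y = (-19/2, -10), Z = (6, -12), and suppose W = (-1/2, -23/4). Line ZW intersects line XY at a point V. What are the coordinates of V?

Barycentric coordinates of W with respect to XYZ: (1/4, 1/2, 1/4).
On side XY the Z-coordinate is zero; dropping W's Z-weight 1/4 and renormalizing the remaining 1/4 : 1/2 gives weights 1/3, 2/3 on X, Y.
V = (1/3)·(11, 9) + (2/3)·(-19/2, -10) = (-8/3, -11/3).

(-8/3, -11/3)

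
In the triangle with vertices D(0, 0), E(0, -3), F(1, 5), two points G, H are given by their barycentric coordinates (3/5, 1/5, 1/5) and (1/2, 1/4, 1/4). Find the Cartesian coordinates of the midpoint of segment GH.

Barycentric coordinates of the midpoint are the average: (11/20, 9/40, 9/40).
Converting: (11/20)·D + (9/40)·E + (9/40)·F = (9/40, 9/20).

(9/40, 9/20)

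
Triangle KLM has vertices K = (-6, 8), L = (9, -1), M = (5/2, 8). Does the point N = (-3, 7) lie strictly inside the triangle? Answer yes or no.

Barycentric coordinates of N: (112/153, 1/9, 8/51).
The three coordinates are positive, positive, positive; a point is interior exactly when all three are positive.

yes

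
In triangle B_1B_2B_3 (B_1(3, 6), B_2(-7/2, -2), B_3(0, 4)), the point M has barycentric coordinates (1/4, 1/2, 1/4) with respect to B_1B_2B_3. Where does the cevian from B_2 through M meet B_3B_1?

(3/2, 5)

Line B_2M meets B_3B_1 where the B_2-coordinate vanishes; zeroing M's B_2-weight and renormalizing leaves B_3, B_1-weights 1/4 : 1/4 → (1/2, 1/2).
So N = (1/2)·B_3 + (1/2)·B_1 = (3/2, 5).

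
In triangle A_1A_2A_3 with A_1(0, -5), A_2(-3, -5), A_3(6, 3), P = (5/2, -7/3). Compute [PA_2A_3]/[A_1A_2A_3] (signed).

[A_1A_2A_3] = ½·(0·(-5−3) + (-3)·(3−(-5)) + 6·(-5−(-5))) = ½·(0 − 24 + 0) = -12.
[PA_2A_3] = ½·((5/2)·(-5−3) + (-3)·(3−(-7/3)) + 6·(-7/3−(-5))) = ½·(-20 − 16 + 16) = -10, so the ratio is (-10)/(-12) = 5/6.

5/6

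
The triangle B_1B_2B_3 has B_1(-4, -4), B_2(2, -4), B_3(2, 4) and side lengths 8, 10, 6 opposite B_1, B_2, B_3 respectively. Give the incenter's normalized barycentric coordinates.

The incenter has barycentric coordinates proportional to the opposite side lengths: (8 : 10 : 6).
Normalizing by 8+10+6 = 24 gives (1/3, 5/12, 1/4).

(1/3, 5/12, 1/4)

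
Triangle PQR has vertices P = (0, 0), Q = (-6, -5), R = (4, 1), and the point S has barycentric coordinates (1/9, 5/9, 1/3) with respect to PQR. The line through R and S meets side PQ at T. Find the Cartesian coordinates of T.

(-5, -25/6)

Line RS meets PQ where the R-coordinate vanishes; zeroing S's R-weight and renormalizing leaves P, Q-weights 1/9 : 5/9 → (1/6, 5/6).
So T = (1/6)·P + (5/6)·Q = (-5, -25/6).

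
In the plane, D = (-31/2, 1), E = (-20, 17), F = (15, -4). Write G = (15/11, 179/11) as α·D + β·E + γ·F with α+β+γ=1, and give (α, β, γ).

(-10/11, 13/11, 8/11)

Signed area of the reference triangle: [DEF] = ½·((-31/2)·(17−(-4)) + (-20)·(-4−1) + 15·(1−17)) = ½·(-651/2 + 100 − 240) = -931/4.
[GEF] = ½·((15/11)·(17−(-4)) + (-20)·(-4−(179/11)) + 15·(179/11−17)) = ½·(315/11 + 4460/11 − 120/11) = 4655/22, so the D-coordinate is (4655/22)/(-931/4) = -10/11.
[DGF] = ½·((-31/2)·(179/11−(-4)) + (15/11)·(-4−1) + 15·(1−(179/11))) = ½·(-6913/22 − 75/11 − 2520/11) = -12103/44, so the E-coordinate is 13/11.
[DEG] = ½·((-31/2)·(17−(179/11)) + (-20)·(179/11−1) + (15/11)·(1−17)) = ½·(-124/11 − 3360/11 − 240/11) = -1862/11, so the F-coordinate is 8/11.
Check: -10/11 + 13/11 + 8/11 = 1.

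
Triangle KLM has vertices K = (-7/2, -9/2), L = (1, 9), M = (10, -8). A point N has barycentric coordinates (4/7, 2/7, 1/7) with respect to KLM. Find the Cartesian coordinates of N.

N = (4/7)·K + (2/7)·L + (1/7)·M.
x-coordinate: (4/7)·(-7/2) + (2/7)·1 + (1/7)·10 = -2/7.
y-coordinate: (4/7)·(-9/2) + (2/7)·9 + (1/7)·(-8) = -8/7.

(-2/7, -8/7)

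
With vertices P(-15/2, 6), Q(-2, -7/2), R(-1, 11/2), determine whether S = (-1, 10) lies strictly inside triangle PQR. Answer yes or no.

no

Barycentric coordinates of S: (9/118, -117/236, 335/236).
The three coordinates are positive, negative, positive; a point is interior exactly when all three are positive.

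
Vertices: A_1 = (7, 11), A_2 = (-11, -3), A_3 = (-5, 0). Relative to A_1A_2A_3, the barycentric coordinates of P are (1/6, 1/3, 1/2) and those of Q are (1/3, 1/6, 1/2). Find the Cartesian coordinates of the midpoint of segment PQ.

(-7/2, 2)

Barycentric coordinates of the midpoint are the average: (1/4, 1/4, 1/2).
Converting: (1/4)·A_1 + (1/4)·A_2 + (1/2)·A_3 = (-7/2, 2).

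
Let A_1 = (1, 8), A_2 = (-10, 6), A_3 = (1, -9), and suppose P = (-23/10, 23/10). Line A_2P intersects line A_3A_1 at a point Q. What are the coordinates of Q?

Barycentric coordinates of P with respect to A_1A_2A_3: (2/5, 3/10, 3/10).
On side A_3A_1 the A_2-coordinate is zero; dropping P's A_2-weight 3/10 and renormalizing the remaining 3/10 : 2/5 gives weights 3/7, 4/7 on A_3, A_1.
Q = (3/7)·(1, -9) + (4/7)·(1, 8) = (1, 5/7).

(1, 5/7)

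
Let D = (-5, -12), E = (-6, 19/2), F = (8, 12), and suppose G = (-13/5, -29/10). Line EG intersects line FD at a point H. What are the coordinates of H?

Barycentric coordinates of G with respect to DEF: (3/5, 1/5, 1/5).
On side FD the E-coordinate is zero; dropping G's E-weight 1/5 and renormalizing the remaining 1/5 : 3/5 gives weights 1/4, 3/4 on F, D.
H = (1/4)·(8, 12) + (3/4)·(-5, -12) = (-7/4, -6).

(-7/4, -6)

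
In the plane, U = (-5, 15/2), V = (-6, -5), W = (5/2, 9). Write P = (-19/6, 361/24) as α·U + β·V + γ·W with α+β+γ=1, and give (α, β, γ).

(17/12, -7/12, 1/6)

Signed area of the reference triangle: [UVW] = ½·((-5)·(-5−9) + (-6)·(9−(15/2)) + (5/2)·(15/2−(-5))) = ½·(70 − 9 + 125/4) = 369/8.
[PVW] = ½·((-19/6)·(-5−9) + (-6)·(9−(361/24)) + (5/2)·(361/24−(-5))) = ½·(133/3 + 145/4 + 2405/48) = 2091/32, so the U-coordinate is (2091/32)/(369/8) = 17/12.
[UPW] = ½·((-5)·(361/24−9) + (-19/6)·(9−(15/2)) + (5/2)·(15/2−(361/24))) = ½·(-725/24 − 19/4 − 905/48) = -861/32, so the V-coordinate is -7/12.
[UVP] = ½·((-5)·(-5−(361/24)) + (-6)·(361/24−(15/2)) + (-19/6)·(15/2−(-5))) = ½·(2405/24 − 181/4 − 475/12) = 123/16, so the W-coordinate is 1/6.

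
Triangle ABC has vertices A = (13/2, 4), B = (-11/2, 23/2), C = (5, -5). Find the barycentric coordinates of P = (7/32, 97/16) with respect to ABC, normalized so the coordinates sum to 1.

(5/16, 1/2, 3/16)

Signed area of the reference triangle: [ABC] = ½·((13/2)·(23/2−(-5)) + (-11/2)·(-5−4) + 5·(4−(23/2))) = ½·(429/4 + 99/2 − 75/2) = 477/8.
[PBC] = ½·((7/32)·(23/2−(-5)) + (-11/2)·(-5−(97/16)) + 5·(97/16−(23/2))) = ½·(231/64 + 1947/32 − 435/16) = 2385/128, so the A-coordinate is (2385/128)/(477/8) = 5/16.
[APC] = ½·((13/2)·(97/16−(-5)) + (7/32)·(-5−4) + 5·(4−(97/16))) = ½·(2301/32 − 63/32 − 165/16) = 477/16, so the B-coordinate is 1/2.
[ABP] = ½·((13/2)·(23/2−(97/16)) + (-11/2)·(97/16−4) + (7/32)·(4−(23/2))) = ½·(1131/32 − 363/32 − 105/64) = 1431/128, so the C-coordinate is 3/16.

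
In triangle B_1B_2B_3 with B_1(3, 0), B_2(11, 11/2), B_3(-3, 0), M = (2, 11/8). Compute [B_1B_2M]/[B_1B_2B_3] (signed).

1/2

[B_1B_2B_3] = ½·(3·(11/2−0) + 11·(0−0) + (-3)·(0−(11/2))) = ½·(33/2 + 0 + 33/2) = 33/2.
[B_1B_2M] = ½·(3·(11/2−(11/8)) + 11·(11/8−0) + 2·(0−(11/2))) = ½·(99/8 + 121/8 − 11) = 33/4, so the ratio is (33/4)/(33/2) = 1/2.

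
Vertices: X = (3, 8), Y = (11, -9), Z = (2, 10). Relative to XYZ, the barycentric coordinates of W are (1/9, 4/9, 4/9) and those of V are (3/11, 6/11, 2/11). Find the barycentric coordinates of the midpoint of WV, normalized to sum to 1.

(19/99, 49/99, 31/99)

Since both coordinate triples sum to 1, the midpoint's barycentrics are the componentwise average.
(1/9+3/11)/2 = 19/99; similarly 49/99 and 31/99.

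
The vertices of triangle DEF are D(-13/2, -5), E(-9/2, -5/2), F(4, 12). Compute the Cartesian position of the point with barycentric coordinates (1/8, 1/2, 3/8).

G = (1/8)·D + (1/2)·E + (3/8)·F.
x-coordinate: (1/8)·(-13/2) + (1/2)·(-9/2) + (3/8)·4 = -25/16.
y-coordinate: (1/8)·(-5) + (1/2)·(-5/2) + (3/8)·12 = 21/8.

(-25/16, 21/8)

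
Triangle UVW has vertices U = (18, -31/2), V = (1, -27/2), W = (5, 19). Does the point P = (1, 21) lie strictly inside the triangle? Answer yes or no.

Barycentric coordinates of P: (-276/1121, 224/1121, 1173/1121).
The three coordinates are negative, positive, positive; a point is interior exactly when all three are positive.

no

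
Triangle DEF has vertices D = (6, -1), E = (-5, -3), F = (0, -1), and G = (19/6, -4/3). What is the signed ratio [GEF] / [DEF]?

[DEF] = ½·(6·(-3−(-1)) + (-5)·(-1−(-1)) + 0·(-1−(-3))) = ½·(-12 + 0 + 0) = -6.
[GEF] = ½·((19/6)·(-3−(-1)) + (-5)·(-1−(-4/3)) + 0·(-4/3−(-3))) = ½·(-19/3 − 5/3 + 0) = -4, so the ratio is (-4)/(-6) = 2/3.

2/3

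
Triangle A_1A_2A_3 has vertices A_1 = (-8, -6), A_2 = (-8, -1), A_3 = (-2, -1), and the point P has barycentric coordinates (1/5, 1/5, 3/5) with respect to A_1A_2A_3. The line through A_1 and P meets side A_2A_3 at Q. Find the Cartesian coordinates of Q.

Line A_1P meets A_2A_3 where the A_1-coordinate vanishes; zeroing P's A_1-weight and renormalizing leaves A_2, A_3-weights 1/5 : 3/5 → (1/4, 3/4).
So Q = (1/4)·A_2 + (3/4)·A_3 = (-7/2, -1).

(-7/2, -1)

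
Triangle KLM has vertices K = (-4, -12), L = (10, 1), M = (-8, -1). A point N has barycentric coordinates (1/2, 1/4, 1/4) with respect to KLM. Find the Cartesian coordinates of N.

(-3/2, -6)

N = (1/2)·K + (1/4)·L + (1/4)·M.
x-coordinate: (1/2)·(-4) + (1/4)·10 + (1/4)·(-8) = -3/2.
y-coordinate: (1/2)·(-12) + (1/4)·1 + (1/4)·(-1) = -6.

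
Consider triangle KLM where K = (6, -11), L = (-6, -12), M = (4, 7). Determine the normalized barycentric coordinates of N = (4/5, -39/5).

Signed area of the reference triangle: [KLM] = ½·(6·(-12−7) + (-6)·(7−(-11)) + 4·(-11−(-12))) = ½·(-114 − 108 + 4) = -109.
[NLM] = ½·((4/5)·(-12−7) + (-6)·(7−(-39/5)) + 4·(-39/5−(-12))) = ½·(-76/5 − 444/5 + 84/5) = -218/5, so the K-coordinate is (-218/5)/(-109) = 2/5.
[KNM] = ½·(6·(-39/5−7) + (4/5)·(7−(-11)) + 4·(-11−(-39/5))) = ½·(-444/5 + 72/5 − 64/5) = -218/5, so the L-coordinate is 2/5.
[KLN] = ½·(6·(-12−(-39/5)) + (-6)·(-39/5−(-11)) + (4/5)·(-11−(-12))) = ½·(-126/5 − 96/5 + 4/5) = -109/5, so the M-coordinate is 1/5.

(2/5, 2/5, 1/5)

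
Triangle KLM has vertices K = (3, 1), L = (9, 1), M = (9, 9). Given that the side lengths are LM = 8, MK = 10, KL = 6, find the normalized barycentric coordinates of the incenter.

The incenter has barycentric coordinates proportional to the opposite side lengths: (8 : 10 : 6).
Normalizing by 8+10+6 = 24 gives (1/3, 5/12, 1/4).

(1/3, 5/12, 1/4)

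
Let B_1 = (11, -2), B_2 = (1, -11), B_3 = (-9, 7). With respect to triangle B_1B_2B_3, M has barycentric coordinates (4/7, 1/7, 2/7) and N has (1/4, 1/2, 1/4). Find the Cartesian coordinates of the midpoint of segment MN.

(17/7, -139/56)

Barycentric coordinates of the midpoint are the average: (23/56, 9/28, 15/56).
Converting: (23/56)·B_1 + (9/28)·B_2 + (15/56)·B_3 = (17/7, -139/56).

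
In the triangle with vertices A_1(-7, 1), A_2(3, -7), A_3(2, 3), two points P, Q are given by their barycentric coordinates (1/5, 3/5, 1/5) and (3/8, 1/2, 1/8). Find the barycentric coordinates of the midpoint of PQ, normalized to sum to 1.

(23/80, 11/20, 13/80)

Since both coordinate triples sum to 1, the midpoint's barycentrics are the componentwise average.
(1/5+3/8)/2 = 23/80; similarly 11/20 and 13/80.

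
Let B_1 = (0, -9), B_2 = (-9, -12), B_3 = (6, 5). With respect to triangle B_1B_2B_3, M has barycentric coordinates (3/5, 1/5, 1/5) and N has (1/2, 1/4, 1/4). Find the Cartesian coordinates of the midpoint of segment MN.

(-27/40, -261/40)

Barycentric coordinates of the midpoint are the average: (11/20, 9/40, 9/40).
Converting: (11/20)·B_1 + (9/40)·B_2 + (9/40)·B_3 = (-27/40, -261/40).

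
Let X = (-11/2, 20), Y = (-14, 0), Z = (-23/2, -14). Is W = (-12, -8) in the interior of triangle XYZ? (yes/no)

Barycentric coordinates of W: (8/169, 53/169, 108/169).
The three coordinates are positive, positive, positive; a point is interior exactly when all three are positive.

yes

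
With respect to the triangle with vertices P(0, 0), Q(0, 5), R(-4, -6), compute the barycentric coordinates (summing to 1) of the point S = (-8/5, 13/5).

(-2/5, 1, 2/5)

Signed area of the reference triangle: [PQR] = ½·(0·(5−(-6)) + 0·(-6−0) + (-4)·(0−5)) = ½·(0 + 0 + 20) = 10.
[SQR] = ½·((-8/5)·(5−(-6)) + 0·(-6−(13/5)) + (-4)·(13/5−5)) = ½·(-88/5 + 0 + 48/5) = -4, so the P-coordinate is (-4)/10 = -2/5.
[PSR] = ½·(0·(13/5−(-6)) + (-8/5)·(-6−0) + (-4)·(0−(13/5))) = ½·(0 + 48/5 + 52/5) = 10, so the Q-coordinate is 1.
[PQS] = ½·(0·(5−(13/5)) + 0·(13/5−0) + (-8/5)·(0−5)) = ½·(0 + 0 + 8) = 4, so the R-coordinate is 2/5.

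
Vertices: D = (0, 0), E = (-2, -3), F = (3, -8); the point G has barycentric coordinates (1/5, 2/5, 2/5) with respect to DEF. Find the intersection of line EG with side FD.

Line EG meets FD where the E-coordinate vanishes; zeroing G's E-weight and renormalizing leaves F, D-weights 2/5 : 1/5 → (2/3, 1/3).
So H = (2/3)·F + (1/3)·D = (2, -16/3).

(2, -16/3)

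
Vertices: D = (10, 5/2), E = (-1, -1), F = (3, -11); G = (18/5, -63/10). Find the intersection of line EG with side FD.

Barycentric coordinates of G with respect to DEF: (1/5, 1/5, 3/5).
On side FD the E-coordinate is zero; dropping G's E-weight 1/5 and renormalizing the remaining 3/5 : 1/5 gives weights 3/4, 1/4 on F, D.
H = (3/4)·(3, -11) + (1/4)·(10, 5/2) = (19/4, -61/8).

(19/4, -61/8)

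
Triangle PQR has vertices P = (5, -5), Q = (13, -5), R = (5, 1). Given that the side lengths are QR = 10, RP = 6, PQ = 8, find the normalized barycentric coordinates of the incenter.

The incenter has barycentric coordinates proportional to the opposite side lengths: (10 : 6 : 8).
Normalizing by 10+6+8 = 24 gives (5/12, 1/4, 1/3).

(5/12, 1/4, 1/3)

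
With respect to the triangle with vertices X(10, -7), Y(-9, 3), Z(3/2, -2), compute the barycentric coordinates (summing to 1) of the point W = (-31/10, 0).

(1/5, 3/5, 1/5)

Signed area of the reference triangle: [XYZ] = ½·(10·(3−(-2)) + (-9)·(-2−(-7)) + (3/2)·(-7−3)) = ½·(50 − 45 − 15) = -5.
[WYZ] = ½·((-31/10)·(3−(-2)) + (-9)·(-2−0) + (3/2)·(0−3)) = ½·(-31/2 + 18 − 9/2) = -1, so the X-coordinate is (-1)/(-5) = 1/5.
[XWZ] = ½·(10·(0−(-2)) + (-31/10)·(-2−(-7)) + (3/2)·(-7−0)) = ½·(20 − 31/2 − 21/2) = -3, so the Y-coordinate is 3/5.
[XYW] = ½·(10·(3−0) + (-9)·(0−(-7)) + (-31/10)·(-7−3)) = ½·(30 − 63 + 31) = -1, so the Z-coordinate is 1/5.
Check: 1/5 + 3/5 + 1/5 = 1.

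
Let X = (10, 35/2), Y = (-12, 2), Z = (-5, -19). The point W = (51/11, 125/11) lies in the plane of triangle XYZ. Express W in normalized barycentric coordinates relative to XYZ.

(8/11, 2/11, 1/11)

Signed area of the reference triangle: [XYZ] = ½·(10·(2−(-19)) + (-12)·(-19−(35/2)) + (-5)·(35/2−2)) = ½·(210 + 438 − 155/2) = 1141/4.
[WYZ] = ½·((51/11)·(2−(-19)) + (-12)·(-19−(125/11)) + (-5)·(125/11−2)) = ½·(1071/11 + 4008/11 − 515/11) = 2282/11, so the X-coordinate is (2282/11)/(1141/4) = 8/11.
[XWZ] = ½·(10·(125/11−(-19)) + (51/11)·(-19−(35/2)) + (-5)·(35/2−(125/11))) = ½·(3340/11 − 3723/22 − 675/22) = 1141/22, so the Y-coordinate is 2/11.
[XYW] = ½·(10·(2−(125/11)) + (-12)·(125/11−(35/2)) + (51/11)·(35/2−2)) = ½·(-1030/11 + 810/11 + 1581/22) = 1141/44, so the Z-coordinate is 1/11.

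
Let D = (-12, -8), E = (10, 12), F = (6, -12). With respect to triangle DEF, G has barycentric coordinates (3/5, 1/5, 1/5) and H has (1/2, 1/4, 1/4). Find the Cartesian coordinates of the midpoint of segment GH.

Barycentric coordinates of the midpoint are the average: (11/20, 9/40, 9/40).
Converting: (11/20)·D + (9/40)·E + (9/40)·F = (-3, -22/5).

(-3, -22/5)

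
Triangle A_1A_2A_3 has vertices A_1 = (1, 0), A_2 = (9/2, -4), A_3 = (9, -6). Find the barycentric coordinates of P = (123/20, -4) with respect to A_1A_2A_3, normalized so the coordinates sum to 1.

(3/10, 1/10, 3/5)

Signed area of the reference triangle: [A_1A_2A_3] = ½·(1·(-4−(-6)) + (9/2)·(-6−0) + 9·(0−(-4))) = ½·(2 − 27 + 36) = 11/2.
[PA_2A_3] = ½·((123/20)·(-4−(-6)) + (9/2)·(-6−(-4)) + 9·(-4−(-4))) = ½·(123/10 − 9 + 0) = 33/20, so the A_1-coordinate is (33/20)/(11/2) = 3/10.
[A_1PA_3] = ½·(1·(-4−(-6)) + (123/20)·(-6−0) + 9·(0−(-4))) = ½·(2 − 369/10 + 36) = 11/20, so the A_2-coordinate is 1/10.
[A_1A_2P] = ½·(1·(-4−(-4)) + (9/2)·(-4−0) + (123/20)·(0−(-4))) = ½·(0 − 18 + 123/5) = 33/10, so the A_3-coordinate is 3/5.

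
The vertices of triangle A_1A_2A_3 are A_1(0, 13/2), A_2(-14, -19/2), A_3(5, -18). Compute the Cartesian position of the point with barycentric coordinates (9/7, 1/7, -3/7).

P = (9/7)·A_1 + (1/7)·A_2 + (-3/7)·A_3.
x-coordinate: (9/7)·0 + (1/7)·(-14) + (-3/7)·5 = -29/7.
y-coordinate: (9/7)·(13/2) + (1/7)·(-19/2) + (-3/7)·(-18) = 103/7.

(-29/7, 103/7)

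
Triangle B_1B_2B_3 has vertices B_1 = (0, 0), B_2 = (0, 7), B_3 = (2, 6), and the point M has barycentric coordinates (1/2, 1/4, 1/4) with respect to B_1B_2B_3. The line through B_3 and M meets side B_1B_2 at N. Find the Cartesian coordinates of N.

Line B_3M meets B_1B_2 where the B_3-coordinate vanishes; zeroing M's B_3-weight and renormalizing leaves B_1, B_2-weights 1/2 : 1/4 → (2/3, 1/3).
So N = (2/3)·B_1 + (1/3)·B_2 = (0, 7/3).

(0, 7/3)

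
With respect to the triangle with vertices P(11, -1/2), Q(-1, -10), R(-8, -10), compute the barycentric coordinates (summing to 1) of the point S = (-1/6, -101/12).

Signed area of the reference triangle: [PQR] = ½·(11·(-10−(-10)) + (-1)·(-10−(-1/2)) + (-8)·(-1/2−(-10))) = ½·(0 + 19/2 − 76) = -133/4.
[SQR] = ½·((-1/6)·(-10−(-10)) + (-1)·(-10−(-101/12)) + (-8)·(-101/12−(-10))) = ½·(0 + 19/12 − 38/3) = -133/24, so the P-coordinate is (-133/24)/(-133/4) = 1/6.
[PSR] = ½·(11·(-101/12−(-10)) + (-1/6)·(-10−(-1/2)) + (-8)·(-1/2−(-101/12))) = ½·(209/12 + 19/12 − 190/3) = -133/6, so the Q-coordinate is 2/3.
[PQS] = ½·(11·(-10−(-101/12)) + (-1)·(-101/12−(-1/2)) + (-1/6)·(-1/2−(-10))) = ½·(-209/12 + 95/12 − 19/12) = -133/24, so the R-coordinate is 1/6.
Check: 1/6 + 2/3 + 1/6 = 1.

(1/6, 2/3, 1/6)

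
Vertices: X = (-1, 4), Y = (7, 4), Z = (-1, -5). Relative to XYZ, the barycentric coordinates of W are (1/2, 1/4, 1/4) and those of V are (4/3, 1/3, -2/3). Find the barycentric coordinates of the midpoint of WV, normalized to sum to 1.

Since both coordinate triples sum to 1, the midpoint's barycentrics are the componentwise average.
(1/2+4/3)/2 = 11/12; similarly 7/24 and -5/24.

(11/12, 7/24, -5/24)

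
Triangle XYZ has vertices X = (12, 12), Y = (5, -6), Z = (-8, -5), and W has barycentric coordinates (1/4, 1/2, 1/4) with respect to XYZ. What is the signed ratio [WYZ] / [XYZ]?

The signed ratio [WYZ]/[XYZ] equals the barycentric coordinate of W at vertex X, which is 1/4.

1/4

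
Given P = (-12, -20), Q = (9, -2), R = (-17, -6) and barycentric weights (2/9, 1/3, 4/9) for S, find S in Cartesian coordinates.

(-65/9, -70/9)

S = (2/9)·P + (1/3)·Q + (4/9)·R.
x-coordinate: (2/9)·(-12) + (1/3)·9 + (4/9)·(-17) = -65/9.
y-coordinate: (2/9)·(-20) + (1/3)·(-2) + (4/9)·(-6) = -70/9.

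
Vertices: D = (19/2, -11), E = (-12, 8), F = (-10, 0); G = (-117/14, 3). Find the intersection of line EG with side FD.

Barycentric coordinates of G with respect to DEF: (1/7, 4/7, 2/7).
On side FD the E-coordinate is zero; dropping G's E-weight 4/7 and renormalizing the remaining 2/7 : 1/7 gives weights 2/3, 1/3 on F, D.
H = (2/3)·(-10, 0) + (1/3)·(19/2, -11) = (-7/2, -11/3).

(-7/2, -11/3)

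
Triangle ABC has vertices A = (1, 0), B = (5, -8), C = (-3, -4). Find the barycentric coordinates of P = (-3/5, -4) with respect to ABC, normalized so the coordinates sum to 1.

(1/5, 1/5, 3/5)

Signed area of the reference triangle: [ABC] = ½·(1·(-8−(-4)) + 5·(-4−0) + (-3)·(0−(-8))) = ½·(-4 − 20 − 24) = -24.
[PBC] = ½·((-3/5)·(-8−(-4)) + 5·(-4−(-4)) + (-3)·(-4−(-8))) = ½·(12/5 + 0 − 12) = -24/5, so the A-coordinate is (-24/5)/(-24) = 1/5.
[APC] = ½·(1·(-4−(-4)) + (-3/5)·(-4−0) + (-3)·(0−(-4))) = ½·(0 + 12/5 − 12) = -24/5, so the B-coordinate is 1/5.
[ABP] = ½·(1·(-8−(-4)) + 5·(-4−0) + (-3/5)·(0−(-8))) = ½·(-4 − 20 − 24/5) = -72/5, so the C-coordinate is 3/5.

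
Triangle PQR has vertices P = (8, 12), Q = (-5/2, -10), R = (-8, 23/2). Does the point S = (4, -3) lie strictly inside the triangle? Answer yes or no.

no

Barycentric coordinates of S: (713/1387, 952/1387, -278/1387).
The three coordinates are positive, positive, negative; a point is interior exactly when all three are positive.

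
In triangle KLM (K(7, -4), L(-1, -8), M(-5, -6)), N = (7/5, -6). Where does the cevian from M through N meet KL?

Barycentric coordinates of N with respect to KLM: (2/5, 2/5, 1/5).
On side KL the M-coordinate is zero; dropping N's M-weight 1/5 and renormalizing the remaining 2/5 : 2/5 gives weights 1/2, 1/2 on K, L.
J = (1/2)·(7, -4) + (1/2)·(-1, -8) = (3, -6).

(3, -6)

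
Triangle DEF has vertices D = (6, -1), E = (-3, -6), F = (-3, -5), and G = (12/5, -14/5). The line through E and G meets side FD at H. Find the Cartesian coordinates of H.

Barycentric coordinates of G with respect to DEF: (3/5, 1/5, 1/5).
On side FD the E-coordinate is zero; dropping G's E-weight 1/5 and renormalizing the remaining 1/5 : 3/5 gives weights 1/4, 3/4 on F, D.
H = (1/4)·(-3, -5) + (3/4)·(6, -1) = (15/4, -2).

(15/4, -2)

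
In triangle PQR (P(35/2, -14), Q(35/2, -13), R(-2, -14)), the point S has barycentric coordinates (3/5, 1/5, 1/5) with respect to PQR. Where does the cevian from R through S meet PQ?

(35/2, -55/4)

Line RS meets PQ where the R-coordinate vanishes; zeroing S's R-weight and renormalizing leaves P, Q-weights 3/5 : 1/5 → (3/4, 1/4).
So T = (3/4)·P + (1/4)·Q = (35/2, -55/4).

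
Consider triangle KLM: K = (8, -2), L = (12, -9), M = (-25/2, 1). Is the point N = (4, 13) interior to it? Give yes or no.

no

Barycentric coordinates of N: (918/263, -591/263, -64/263).
The three coordinates are positive, negative, negative; a point is interior exactly when all three are positive.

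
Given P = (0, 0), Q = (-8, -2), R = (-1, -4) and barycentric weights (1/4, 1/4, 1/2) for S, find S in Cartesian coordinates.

(-5/2, -5/2)

S = (1/4)·P + (1/4)·Q + (1/2)·R.
x-coordinate: (1/4)·0 + (1/4)·(-8) + (1/2)·(-1) = -5/2.
y-coordinate: (1/4)·0 + (1/4)·(-2) + (1/2)·(-4) = -5/2.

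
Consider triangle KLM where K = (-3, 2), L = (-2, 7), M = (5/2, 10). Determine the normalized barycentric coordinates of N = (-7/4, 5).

(1/2, 1/3, 1/6)

Signed area of the reference triangle: [KLM] = ½·((-3)·(7−10) + (-2)·(10−2) + (5/2)·(2−7)) = ½·(9 − 16 − 25/2) = -39/4.
[NLM] = ½·((-7/4)·(7−10) + (-2)·(10−5) + (5/2)·(5−7)) = ½·(21/4 − 10 − 5) = -39/8, so the K-coordinate is (-39/8)/(-39/4) = 1/2.
[KNM] = ½·((-3)·(5−10) + (-7/4)·(10−2) + (5/2)·(2−5)) = ½·(15 − 14 − 15/2) = -13/4, so the L-coordinate is 1/3.
[KLN] = ½·((-3)·(7−5) + (-2)·(5−2) + (-7/4)·(2−7)) = ½·(-6 − 6 + 35/4) = -13/8, so the M-coordinate is 1/6.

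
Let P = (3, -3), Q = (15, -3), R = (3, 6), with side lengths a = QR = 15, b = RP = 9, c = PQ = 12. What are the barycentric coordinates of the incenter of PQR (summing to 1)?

(5/12, 1/4, 1/3)

The incenter has barycentric coordinates proportional to the opposite side lengths: (15 : 9 : 12).
Normalizing by 15+9+12 = 36 gives (5/12, 1/4, 1/3).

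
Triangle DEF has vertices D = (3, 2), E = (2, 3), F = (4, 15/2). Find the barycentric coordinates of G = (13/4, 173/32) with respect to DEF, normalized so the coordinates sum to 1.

Signed area of the reference triangle: [DEF] = ½·(3·(3−(15/2)) + 2·(15/2−2) + 4·(2−3)) = ½·(-27/2 + 11 − 4) = -13/4.
[GEF] = ½·((13/4)·(3−(15/2)) + 2·(15/2−(173/32)) + 4·(173/32−3)) = ½·(-117/8 + 67/16 + 77/8) = -13/32, so the D-coordinate is (-13/32)/(-13/4) = 1/8.
[DGF] = ½·(3·(173/32−(15/2)) + (13/4)·(15/2−2) + 4·(2−(173/32))) = ½·(-201/32 + 143/8 − 109/8) = -65/64, so the E-coordinate is 5/16.
[DEG] = ½·(3·(3−(173/32)) + 2·(173/32−2) + (13/4)·(2−3)) = ½·(-231/32 + 109/16 − 13/4) = -117/64, so the F-coordinate is 9/16.
Check: 1/8 + 5/16 + 9/16 = 1.

(1/8, 5/16, 9/16)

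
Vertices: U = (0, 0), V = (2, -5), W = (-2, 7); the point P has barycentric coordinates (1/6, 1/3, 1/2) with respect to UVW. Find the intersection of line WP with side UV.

(4/3, -10/3)

Line WP meets UV where the W-coordinate vanishes; zeroing P's W-weight and renormalizing leaves U, V-weights 1/6 : 1/3 → (1/3, 2/3).
So Q = (1/3)·U + (2/3)·V = (4/3, -10/3).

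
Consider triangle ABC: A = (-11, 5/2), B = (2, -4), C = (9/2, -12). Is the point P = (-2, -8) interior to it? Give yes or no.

no

Barycentric coordinates of P: (56/117, -43/117, 8/9).
The three coordinates are positive, negative, positive; a point is interior exactly when all three are positive.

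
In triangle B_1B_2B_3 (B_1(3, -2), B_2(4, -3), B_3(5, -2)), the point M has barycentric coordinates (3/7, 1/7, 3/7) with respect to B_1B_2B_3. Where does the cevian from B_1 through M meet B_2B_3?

(19/4, -9/4)

Line B_1M meets B_2B_3 where the B_1-coordinate vanishes; zeroing M's B_1-weight and renormalizing leaves B_2, B_3-weights 1/7 : 3/7 → (1/4, 3/4).
So N = (1/4)·B_2 + (3/4)·B_3 = (19/4, -9/4).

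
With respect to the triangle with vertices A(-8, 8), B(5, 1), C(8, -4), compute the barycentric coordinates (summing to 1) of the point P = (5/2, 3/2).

Signed area of the reference triangle: [ABC] = ½·((-8)·(1−(-4)) + 5·(-4−8) + 8·(8−1)) = ½·(-40 − 60 + 56) = -22.
[PBC] = ½·((5/2)·(1−(-4)) + 5·(-4−(3/2)) + 8·(3/2−1)) = ½·(25/2 − 55/2 + 4) = -11/2, so the A-coordinate is (-11/2)/(-22) = 1/4.
[APC] = ½·((-8)·(3/2−(-4)) + (5/2)·(-4−8) + 8·(8−(3/2))) = ½·(-44 − 30 + 52) = -11, so the B-coordinate is 1/2.
[ABP] = ½·((-8)·(1−(3/2)) + 5·(3/2−8) + (5/2)·(8−1)) = ½·(4 − 65/2 + 35/2) = -11/2, so the C-coordinate is 1/4.

(1/4, 1/2, 1/4)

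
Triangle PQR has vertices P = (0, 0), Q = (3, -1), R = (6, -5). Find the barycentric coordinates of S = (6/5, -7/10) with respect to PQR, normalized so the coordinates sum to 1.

Signed area of the reference triangle: [PQR] = ½·(0·(-1−(-5)) + 3·(-5−0) + 6·(0−(-1))) = ½·(0 − 15 + 6) = -9/2.
[SQR] = ½·((6/5)·(-1−(-5)) + 3·(-5−(-7/10)) + 6·(-7/10−(-1))) = ½·(24/5 − 129/10 + 9/5) = -63/20, so the P-coordinate is (-63/20)/(-9/2) = 7/10.
[PSR] = ½·(0·(-7/10−(-5)) + (6/5)·(-5−0) + 6·(0−(-7/10))) = ½·(0 − 6 + 21/5) = -9/10, so the Q-coordinate is 1/5.
[PQS] = ½·(0·(-1−(-7/10)) + 3·(-7/10−0) + (6/5)·(0−(-1))) = ½·(0 − 21/10 + 6/5) = -9/20, so the R-coordinate is 1/10.

(7/10, 1/5, 1/10)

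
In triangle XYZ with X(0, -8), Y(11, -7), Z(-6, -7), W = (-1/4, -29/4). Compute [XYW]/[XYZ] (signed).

1/2

[XYZ] = ½·(0·(-7−(-7)) + 11·(-7−(-8)) + (-6)·(-8−(-7))) = ½·(0 + 11 + 6) = 17/2.
[XYW] = ½·(0·(-7−(-29/4)) + 11·(-29/4−(-8)) + (-1/4)·(-8−(-7))) = ½·(0 + 33/4 + 1/4) = 17/4, so the ratio is (17/4)/(17/2) = 1/2.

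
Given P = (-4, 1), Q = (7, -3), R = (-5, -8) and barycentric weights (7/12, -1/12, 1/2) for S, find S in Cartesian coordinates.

(-65/12, -19/6)

S = (7/12)·P + (-1/12)·Q + (1/2)·R.
x-coordinate: (7/12)·(-4) + (-1/12)·7 + (1/2)·(-5) = -65/12.
y-coordinate: (7/12)·1 + (-1/12)·(-3) + (1/2)·(-8) = -19/6.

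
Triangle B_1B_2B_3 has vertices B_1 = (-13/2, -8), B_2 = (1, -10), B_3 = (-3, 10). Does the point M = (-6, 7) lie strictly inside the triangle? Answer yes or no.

no

Barycentric coordinates of M: (36/71, -87/284, 227/284).
The three coordinates are positive, negative, positive; a point is interior exactly when all three are positive.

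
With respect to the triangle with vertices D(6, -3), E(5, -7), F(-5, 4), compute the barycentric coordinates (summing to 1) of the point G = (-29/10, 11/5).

(1/10, 1/10, 4/5)

Signed area of the reference triangle: [DEF] = ½·(6·(-7−4) + 5·(4−(-3)) + (-5)·(-3−(-7))) = ½·(-66 + 35 − 20) = -51/2.
[GEF] = ½·((-29/10)·(-7−4) + 5·(4−(11/5)) + (-5)·(11/5−(-7))) = ½·(319/10 + 9 − 46) = -51/20, so the D-coordinate is (-51/20)/(-51/2) = 1/10.
[DGF] = ½·(6·(11/5−4) + (-29/10)·(4−(-3)) + (-5)·(-3−(11/5))) = ½·(-54/5 − 203/10 + 26) = -51/20, so the E-coordinate is 1/10.
[DEG] = ½·(6·(-7−(11/5)) + 5·(11/5−(-3)) + (-29/10)·(-3−(-7))) = ½·(-276/5 + 26 − 58/5) = -102/5, so the F-coordinate is 4/5.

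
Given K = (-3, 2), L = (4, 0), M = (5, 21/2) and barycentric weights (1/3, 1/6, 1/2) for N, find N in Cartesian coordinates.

N = (1/3)·K + (1/6)·L + (1/2)·M.
x-coordinate: (1/3)·(-3) + (1/6)·4 + (1/2)·5 = 13/6.
y-coordinate: (1/3)·2 + (1/6)·0 + (1/2)·(21/2) = 71/12.

(13/6, 71/12)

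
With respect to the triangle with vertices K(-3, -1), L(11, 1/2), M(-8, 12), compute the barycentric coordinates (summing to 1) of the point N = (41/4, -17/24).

Signed area of the reference triangle: [KLM] = ½·((-3)·(1/2−12) + 11·(12−(-1)) + (-8)·(-1−(1/2))) = ½·(69/2 + 143 + 12) = 379/4.
[NLM] = ½·((41/4)·(1/2−12) + 11·(12−(-17/24)) + (-8)·(-17/24−(1/2))) = ½·(-943/8 + 3355/24 + 29/3) = 379/24, so the K-coordinate is (379/24)/(379/4) = 1/6.
[KNM] = ½·((-3)·(-17/24−12) + (41/4)·(12−(-1)) + (-8)·(-1−(-17/24))) = ½·(305/8 + 533/4 + 7/3) = 4169/48, so the L-coordinate is 11/12.
[KLN] = ½·((-3)·(1/2−(-17/24)) + 11·(-17/24−(-1)) + (41/4)·(-1−(1/2))) = ½·(-29/8 + 77/24 − 123/8) = -379/48, so the M-coordinate is -1/12.
Check: 1/6 + 11/12 − 1/12 = 1.

(1/6, 11/12, -1/12)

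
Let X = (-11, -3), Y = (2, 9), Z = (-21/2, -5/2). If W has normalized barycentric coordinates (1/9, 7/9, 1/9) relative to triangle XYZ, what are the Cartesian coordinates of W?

W = (1/9)·X + (7/9)·Y + (1/9)·Z.
x-coordinate: (1/9)·(-11) + (7/9)·2 + (1/9)·(-21/2) = -5/6.
y-coordinate: (1/9)·(-3) + (7/9)·9 + (1/9)·(-5/2) = 115/18.

(-5/6, 115/18)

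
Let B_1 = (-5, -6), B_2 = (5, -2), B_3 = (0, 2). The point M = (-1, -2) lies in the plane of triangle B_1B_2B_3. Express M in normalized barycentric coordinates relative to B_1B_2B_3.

(2/5, 1/5, 2/5)

Signed area of the reference triangle: [B_1B_2B_3] = ½·((-5)·(-2−2) + 5·(2−(-6)) + 0·(-6−(-2))) = ½·(20 + 40 + 0) = 30.
[MB_2B_3] = ½·((-1)·(-2−2) + 5·(2−(-2)) + 0·(-2−(-2))) = ½·(4 + 20 + 0) = 12, so the B_1-coordinate is 12/30 = 2/5.
[B_1MB_3] = ½·((-5)·(-2−2) + (-1)·(2−(-6)) + 0·(-6−(-2))) = ½·(20 − 8 + 0) = 6, so the B_2-coordinate is 1/5.
[B_1B_2M] = ½·((-5)·(-2−(-2)) + 5·(-2−(-6)) + (-1)·(-6−(-2))) = ½·(0 + 20 + 4) = 12, so the B_3-coordinate is 2/5.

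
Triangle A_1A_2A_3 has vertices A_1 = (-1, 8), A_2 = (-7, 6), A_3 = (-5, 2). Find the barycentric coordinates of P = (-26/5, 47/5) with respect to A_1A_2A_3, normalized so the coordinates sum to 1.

(1/2, 11/10, -3/5)

Signed area of the reference triangle: [A_1A_2A_3] = ½·((-1)·(6−2) + (-7)·(2−8) + (-5)·(8−6)) = ½·(-4 + 42 − 10) = 14.
[PA_2A_3] = ½·((-26/5)·(6−2) + (-7)·(2−(47/5)) + (-5)·(47/5−6)) = ½·(-104/5 + 259/5 − 17) = 7, so the A_1-coordinate is 7/14 = 1/2.
[A_1PA_3] = ½·((-1)·(47/5−2) + (-26/5)·(2−8) + (-5)·(8−(47/5))) = ½·(-37/5 + 156/5 + 7) = 77/5, so the A_2-coordinate is 11/10.
[A_1A_2P] = ½·((-1)·(6−(47/5)) + (-7)·(47/5−8) + (-26/5)·(8−6)) = ½·(17/5 − 49/5 − 52/5) = -42/5, so the A_3-coordinate is -3/5.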